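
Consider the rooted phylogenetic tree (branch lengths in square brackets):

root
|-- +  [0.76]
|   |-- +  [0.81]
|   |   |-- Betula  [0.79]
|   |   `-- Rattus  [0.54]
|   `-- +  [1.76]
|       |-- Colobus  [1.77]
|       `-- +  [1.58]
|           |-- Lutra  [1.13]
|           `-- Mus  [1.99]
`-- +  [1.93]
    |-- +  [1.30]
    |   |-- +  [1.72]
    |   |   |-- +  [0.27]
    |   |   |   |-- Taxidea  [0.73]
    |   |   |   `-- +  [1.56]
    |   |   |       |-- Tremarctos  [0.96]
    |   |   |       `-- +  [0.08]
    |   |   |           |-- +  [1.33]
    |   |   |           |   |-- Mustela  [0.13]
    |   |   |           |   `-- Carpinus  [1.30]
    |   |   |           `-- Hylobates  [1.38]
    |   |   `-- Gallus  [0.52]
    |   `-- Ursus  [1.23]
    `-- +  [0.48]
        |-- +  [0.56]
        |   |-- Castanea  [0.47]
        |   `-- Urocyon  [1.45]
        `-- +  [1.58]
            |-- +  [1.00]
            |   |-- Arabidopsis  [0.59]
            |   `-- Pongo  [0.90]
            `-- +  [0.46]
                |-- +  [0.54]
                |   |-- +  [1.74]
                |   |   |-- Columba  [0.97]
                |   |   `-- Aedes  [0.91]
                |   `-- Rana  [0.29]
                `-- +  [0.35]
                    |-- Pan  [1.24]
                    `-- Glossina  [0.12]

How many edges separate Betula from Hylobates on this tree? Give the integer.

10

The MRCA of Betula and Hylobates is the root of the tree.
From Betula up to that node: 3 branches. From Hylobates up to the same node: 7 branches. Total: 3 + 7 = 10.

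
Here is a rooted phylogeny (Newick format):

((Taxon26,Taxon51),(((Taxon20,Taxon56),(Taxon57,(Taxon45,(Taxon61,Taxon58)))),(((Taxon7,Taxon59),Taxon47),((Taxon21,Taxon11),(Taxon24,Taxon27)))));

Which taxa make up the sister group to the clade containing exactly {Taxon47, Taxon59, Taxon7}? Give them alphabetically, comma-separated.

Taxon11, Taxon21, Taxon24, Taxon27

The clade containing exactly {Taxon47, Taxon59, Taxon7} attaches to the tree at the node subtending (((Taxon7,Taxon59),Taxon47),((Taxon21,Taxon11),(Taxon24,Taxon27))).
The other lineage descending from that same node — the sister group — is ((Taxon21,Taxon11),(Taxon24,Taxon27)); its 4 tips in alphabetical order are the answer.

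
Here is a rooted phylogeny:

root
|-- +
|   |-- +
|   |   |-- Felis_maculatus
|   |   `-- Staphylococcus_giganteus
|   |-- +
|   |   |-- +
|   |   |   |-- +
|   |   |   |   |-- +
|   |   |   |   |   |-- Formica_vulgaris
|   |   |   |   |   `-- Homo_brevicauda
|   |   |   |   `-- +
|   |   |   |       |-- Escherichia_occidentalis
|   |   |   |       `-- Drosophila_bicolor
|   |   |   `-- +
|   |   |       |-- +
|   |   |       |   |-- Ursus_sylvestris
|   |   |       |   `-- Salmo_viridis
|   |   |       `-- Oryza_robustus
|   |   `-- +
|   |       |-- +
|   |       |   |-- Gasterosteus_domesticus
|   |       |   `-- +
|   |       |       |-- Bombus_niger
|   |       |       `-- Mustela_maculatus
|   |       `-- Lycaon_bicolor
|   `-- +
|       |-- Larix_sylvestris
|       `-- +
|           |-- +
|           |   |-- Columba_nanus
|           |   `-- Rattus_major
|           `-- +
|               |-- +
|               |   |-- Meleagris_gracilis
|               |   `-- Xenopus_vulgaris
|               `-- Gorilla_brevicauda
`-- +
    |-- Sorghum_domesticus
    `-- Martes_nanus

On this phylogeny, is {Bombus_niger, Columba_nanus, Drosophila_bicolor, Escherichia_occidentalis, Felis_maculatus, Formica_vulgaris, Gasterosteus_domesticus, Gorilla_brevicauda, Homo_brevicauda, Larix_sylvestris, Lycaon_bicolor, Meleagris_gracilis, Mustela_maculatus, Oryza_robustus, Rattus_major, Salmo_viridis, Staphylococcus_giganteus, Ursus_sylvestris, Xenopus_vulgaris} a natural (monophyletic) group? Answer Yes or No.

Yes

The most recent common ancestor of these taxa subtends ((Felis_maculatus,Staphylococcus_giganteus),((((Formica_vulgaris,Homo_brevicauda),(Escherichia_occidentalis,Drosophila_bicolor)),((Ursus_sylvestris,Salmo_viridis),Oryza_robustus)),((Gasterosteus_domesticus,(Bombus_niger,Mustela_maculatus)),Lycaon_bicolor)),(Larix_sylvestris,((Columba_nanus,Rattus_major),((Meleagris_gracilis,Xenopus_vulgaris),Gorilla_brevicauda)))).
That clade has exactly 19 tips — every listed taxon and nothing else — so the group is monophyletic.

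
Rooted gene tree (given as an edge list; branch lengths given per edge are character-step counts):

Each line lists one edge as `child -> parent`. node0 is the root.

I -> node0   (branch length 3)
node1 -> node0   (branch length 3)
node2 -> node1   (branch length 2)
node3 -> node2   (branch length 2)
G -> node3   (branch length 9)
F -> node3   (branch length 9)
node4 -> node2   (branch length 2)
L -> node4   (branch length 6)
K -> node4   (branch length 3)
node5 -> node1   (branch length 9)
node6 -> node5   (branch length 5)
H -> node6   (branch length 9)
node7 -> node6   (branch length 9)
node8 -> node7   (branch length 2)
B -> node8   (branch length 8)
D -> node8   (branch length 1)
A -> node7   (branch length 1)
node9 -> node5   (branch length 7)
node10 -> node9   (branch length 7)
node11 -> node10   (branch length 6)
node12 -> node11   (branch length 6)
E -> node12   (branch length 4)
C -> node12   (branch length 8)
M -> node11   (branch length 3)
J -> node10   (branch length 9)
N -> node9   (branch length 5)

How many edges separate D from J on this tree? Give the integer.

The MRCA of D and J is the node subtending ((H,((B,D),A)),((((E,C),M),J),N)).
From D up to that node: 4 branches. From J up to the same node: 3 branches. Total: 4 + 3 = 7.

7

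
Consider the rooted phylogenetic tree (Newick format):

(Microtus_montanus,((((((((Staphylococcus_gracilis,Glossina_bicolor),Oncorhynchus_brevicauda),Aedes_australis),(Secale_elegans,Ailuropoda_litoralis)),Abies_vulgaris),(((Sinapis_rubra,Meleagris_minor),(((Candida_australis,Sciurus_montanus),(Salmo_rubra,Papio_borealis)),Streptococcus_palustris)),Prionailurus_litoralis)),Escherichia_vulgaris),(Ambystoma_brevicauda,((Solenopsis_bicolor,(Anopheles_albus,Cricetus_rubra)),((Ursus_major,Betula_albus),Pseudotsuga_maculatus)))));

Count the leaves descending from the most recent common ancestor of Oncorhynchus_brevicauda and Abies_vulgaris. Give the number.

7

The MRCA of Oncorhynchus_brevicauda and Abies_vulgaris is the node subtending (((((Staphylococcus_gracilis,Glossina_bicolor),Oncorhynchus_brevicauda),Aedes_australis),(Secale_elegans,Ailuropoda_litoralis)),Abies_vulgaris).
That clade contains 7 terminal taxa: Abies_vulgaris, Aedes_australis, Ailuropoda_litoralis, Glossina_bicolor, Oncorhynchus_brevicauda, Secale_elegans, Staphylococcus_gracilis.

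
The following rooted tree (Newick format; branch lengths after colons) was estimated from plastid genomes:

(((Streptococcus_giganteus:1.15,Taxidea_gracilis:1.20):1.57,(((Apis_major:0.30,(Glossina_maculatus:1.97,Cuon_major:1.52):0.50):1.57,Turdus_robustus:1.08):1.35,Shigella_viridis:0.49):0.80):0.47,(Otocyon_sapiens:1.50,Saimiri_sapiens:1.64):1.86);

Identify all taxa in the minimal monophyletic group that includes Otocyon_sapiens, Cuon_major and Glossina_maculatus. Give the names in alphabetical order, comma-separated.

Apis_major, Cuon_major, Glossina_maculatus, Otocyon_sapiens, Saimiri_sapiens, Shigella_viridis, Streptococcus_giganteus, Taxidea_gracilis, Turdus_robustus

Tracing Otocyon_sapiens: it sits inside (Otocyon_sapiens,Saimiri_sapiens).
Tracing Cuon_major: it sits inside (Glossina_maculatus,Cuon_major).
Tracing Glossina_maculatus: it sits inside (Glossina_maculatus,Cuon_major).
The smallest clade enclosing all 3 is the whole tree (their MRCA is the root), so the answer is all 9 tips in alphabetical order.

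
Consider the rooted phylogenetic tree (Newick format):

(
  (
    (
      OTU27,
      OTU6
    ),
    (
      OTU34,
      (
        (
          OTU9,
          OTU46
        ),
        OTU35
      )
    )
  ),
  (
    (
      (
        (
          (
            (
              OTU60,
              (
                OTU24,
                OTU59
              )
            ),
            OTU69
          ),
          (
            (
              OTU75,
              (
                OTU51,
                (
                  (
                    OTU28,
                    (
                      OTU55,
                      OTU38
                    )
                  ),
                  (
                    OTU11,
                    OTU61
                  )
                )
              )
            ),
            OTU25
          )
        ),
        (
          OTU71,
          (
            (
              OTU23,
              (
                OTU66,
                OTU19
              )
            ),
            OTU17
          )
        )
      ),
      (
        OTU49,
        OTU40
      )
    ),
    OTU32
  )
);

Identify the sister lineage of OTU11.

OTU61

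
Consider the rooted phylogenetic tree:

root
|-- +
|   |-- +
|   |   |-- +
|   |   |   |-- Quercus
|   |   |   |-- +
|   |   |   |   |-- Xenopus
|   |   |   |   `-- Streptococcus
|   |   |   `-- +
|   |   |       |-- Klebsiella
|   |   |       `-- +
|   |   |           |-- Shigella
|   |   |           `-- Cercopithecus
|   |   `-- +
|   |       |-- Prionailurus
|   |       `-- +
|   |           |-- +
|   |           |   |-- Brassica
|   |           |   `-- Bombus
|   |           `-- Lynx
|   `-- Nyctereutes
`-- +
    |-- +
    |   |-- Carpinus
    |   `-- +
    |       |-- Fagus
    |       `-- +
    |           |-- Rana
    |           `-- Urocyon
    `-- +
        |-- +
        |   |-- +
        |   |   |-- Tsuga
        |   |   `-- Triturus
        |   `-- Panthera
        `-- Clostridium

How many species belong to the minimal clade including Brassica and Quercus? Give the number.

10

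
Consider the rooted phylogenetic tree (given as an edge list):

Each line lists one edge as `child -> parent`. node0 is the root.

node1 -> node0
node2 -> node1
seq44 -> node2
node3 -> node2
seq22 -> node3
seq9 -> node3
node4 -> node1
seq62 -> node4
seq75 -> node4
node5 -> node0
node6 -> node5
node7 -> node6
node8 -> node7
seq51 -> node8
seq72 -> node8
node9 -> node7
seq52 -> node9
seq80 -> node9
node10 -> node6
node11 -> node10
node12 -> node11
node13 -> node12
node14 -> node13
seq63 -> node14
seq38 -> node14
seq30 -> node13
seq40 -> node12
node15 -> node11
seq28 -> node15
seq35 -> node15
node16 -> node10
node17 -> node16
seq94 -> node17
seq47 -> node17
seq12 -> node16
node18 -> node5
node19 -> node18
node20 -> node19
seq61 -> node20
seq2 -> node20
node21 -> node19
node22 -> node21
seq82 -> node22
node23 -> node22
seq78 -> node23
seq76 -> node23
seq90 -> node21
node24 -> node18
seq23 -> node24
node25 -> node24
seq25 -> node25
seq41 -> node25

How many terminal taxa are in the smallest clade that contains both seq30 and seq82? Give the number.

The MRCA of seq30 and seq82 is the node subtending ((((seq51,seq72),(seq52,seq80)),(((((seq63,seq38),seq30),seq40),(seq28,seq35)),((seq94,seq47),seq12))),(((seq61,seq2),((seq82,(seq78,seq76)),seq90)),(seq23,(seq25,seq41)))).
That clade contains 22 terminal taxa: seq12, seq2, seq23, seq25, seq28, seq30, seq35, seq38, seq40, seq41, seq47, seq51, seq52, seq61, seq63, seq72, seq76, seq78, seq80, seq82, seq90, seq94.

22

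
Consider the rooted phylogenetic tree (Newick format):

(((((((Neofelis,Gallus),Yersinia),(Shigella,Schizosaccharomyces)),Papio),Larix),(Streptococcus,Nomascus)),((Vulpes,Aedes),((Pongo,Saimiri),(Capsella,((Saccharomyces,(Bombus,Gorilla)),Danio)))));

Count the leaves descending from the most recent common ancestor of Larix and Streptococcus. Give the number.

The MRCA of Larix and Streptococcus is the node subtending ((((((Neofelis,Gallus),Yersinia),(Shigella,Schizosaccharomyces)),Papio),Larix),(Streptococcus,Nomascus)).
That clade contains 9 terminal taxa: Gallus, Larix, Neofelis, Nomascus, Papio, Schizosaccharomyces, Shigella, Streptococcus, Yersinia.

9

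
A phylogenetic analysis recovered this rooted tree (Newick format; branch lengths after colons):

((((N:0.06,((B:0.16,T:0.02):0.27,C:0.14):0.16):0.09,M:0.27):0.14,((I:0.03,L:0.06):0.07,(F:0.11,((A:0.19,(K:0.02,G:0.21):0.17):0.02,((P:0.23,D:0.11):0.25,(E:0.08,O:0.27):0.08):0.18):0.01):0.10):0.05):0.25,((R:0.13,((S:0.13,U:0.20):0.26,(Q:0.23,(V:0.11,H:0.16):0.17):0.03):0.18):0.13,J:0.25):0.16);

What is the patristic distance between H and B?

1.90

The path runs H → … → MRCA → … → B; the MRCA is the root of the tree.
Branch lengths along that path: 0.16 + 0.17 + 0.03 + 0.18 + 0.13 + 0.16 + 0.25 + 0.14 + 0.09 + 0.16 + 0.27 + 0.16 = 1.90.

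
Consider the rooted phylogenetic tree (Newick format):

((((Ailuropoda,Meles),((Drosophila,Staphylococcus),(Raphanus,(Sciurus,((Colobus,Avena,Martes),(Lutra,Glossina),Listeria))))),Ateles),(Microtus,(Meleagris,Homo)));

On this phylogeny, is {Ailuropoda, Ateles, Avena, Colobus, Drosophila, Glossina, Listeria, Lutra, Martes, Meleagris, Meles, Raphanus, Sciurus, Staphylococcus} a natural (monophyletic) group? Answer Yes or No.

The MRCA of the listed taxa is the root, so the smallest clade containing them is the whole tree.
That clade also contains Homo, Microtus, which are not in the proposed group, so the group is not monophyletic.

No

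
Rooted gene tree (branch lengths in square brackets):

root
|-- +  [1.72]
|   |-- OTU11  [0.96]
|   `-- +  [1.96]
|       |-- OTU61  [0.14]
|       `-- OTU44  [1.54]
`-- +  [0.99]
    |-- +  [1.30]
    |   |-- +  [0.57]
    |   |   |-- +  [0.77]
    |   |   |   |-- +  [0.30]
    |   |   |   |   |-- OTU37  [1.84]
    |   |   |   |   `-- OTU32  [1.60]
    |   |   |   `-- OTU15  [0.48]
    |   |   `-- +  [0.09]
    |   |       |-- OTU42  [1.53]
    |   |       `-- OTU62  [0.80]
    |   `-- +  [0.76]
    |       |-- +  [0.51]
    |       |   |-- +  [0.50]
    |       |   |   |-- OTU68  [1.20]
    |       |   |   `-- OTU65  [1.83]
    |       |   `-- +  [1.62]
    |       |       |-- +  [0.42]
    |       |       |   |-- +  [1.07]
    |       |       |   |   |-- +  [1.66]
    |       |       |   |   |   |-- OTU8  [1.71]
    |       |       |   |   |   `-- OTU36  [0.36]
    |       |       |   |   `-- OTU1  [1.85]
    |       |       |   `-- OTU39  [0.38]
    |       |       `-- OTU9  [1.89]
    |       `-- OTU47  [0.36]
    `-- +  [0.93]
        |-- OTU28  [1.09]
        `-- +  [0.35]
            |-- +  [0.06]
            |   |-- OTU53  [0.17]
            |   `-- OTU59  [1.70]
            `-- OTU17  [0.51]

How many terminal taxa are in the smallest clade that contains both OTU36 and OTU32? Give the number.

The MRCA of OTU36 and OTU32 is the node subtending ((((OTU37,OTU32),OTU15),(OTU42,OTU62)),(((OTU68,OTU65),((((OTU8,OTU36),OTU1),OTU39),OTU9)),OTU47)).
That clade contains 13 terminal taxa: OTU1, OTU15, OTU32, OTU36, OTU37, OTU39, OTU42, OTU47, OTU62, OTU65, OTU68, OTU8, OTU9.

13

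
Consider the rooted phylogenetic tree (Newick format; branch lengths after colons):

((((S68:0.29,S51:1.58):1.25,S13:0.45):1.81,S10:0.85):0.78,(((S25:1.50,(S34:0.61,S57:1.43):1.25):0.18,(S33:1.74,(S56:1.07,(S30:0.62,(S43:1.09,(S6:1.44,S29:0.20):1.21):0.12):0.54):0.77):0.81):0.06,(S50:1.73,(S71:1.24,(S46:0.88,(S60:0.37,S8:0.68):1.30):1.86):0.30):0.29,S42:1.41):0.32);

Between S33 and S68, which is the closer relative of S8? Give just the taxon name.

The MRCA of S8 and S33 subtends (((S25,(S34,S57)),(S33,(S56,(S30,(S43,(S6,S29)))))),(S50,(S71,(S46,(S60,S8)))),S42) (15 taxa).
The MRCA of S8 and S68 is the root, subtending the entire tree (19 taxa).
The first is nested inside the second, so S8 shares a more recent common ancestor with S33.

S33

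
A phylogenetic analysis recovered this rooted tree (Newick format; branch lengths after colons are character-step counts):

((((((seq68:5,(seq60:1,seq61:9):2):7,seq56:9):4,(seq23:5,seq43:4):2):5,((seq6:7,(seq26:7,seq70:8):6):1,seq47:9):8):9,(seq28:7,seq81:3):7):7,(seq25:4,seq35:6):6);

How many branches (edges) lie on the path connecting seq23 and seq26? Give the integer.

The MRCA of seq23 and seq26 is the node subtending ((((seq68,(seq60,seq61)),seq56),(seq23,seq43)),((seq6,(seq26,seq70)),seq47)).
From seq23 up to that node: 3 branches. From seq26 up to the same node: 4 branches. Total: 3 + 4 = 7.

7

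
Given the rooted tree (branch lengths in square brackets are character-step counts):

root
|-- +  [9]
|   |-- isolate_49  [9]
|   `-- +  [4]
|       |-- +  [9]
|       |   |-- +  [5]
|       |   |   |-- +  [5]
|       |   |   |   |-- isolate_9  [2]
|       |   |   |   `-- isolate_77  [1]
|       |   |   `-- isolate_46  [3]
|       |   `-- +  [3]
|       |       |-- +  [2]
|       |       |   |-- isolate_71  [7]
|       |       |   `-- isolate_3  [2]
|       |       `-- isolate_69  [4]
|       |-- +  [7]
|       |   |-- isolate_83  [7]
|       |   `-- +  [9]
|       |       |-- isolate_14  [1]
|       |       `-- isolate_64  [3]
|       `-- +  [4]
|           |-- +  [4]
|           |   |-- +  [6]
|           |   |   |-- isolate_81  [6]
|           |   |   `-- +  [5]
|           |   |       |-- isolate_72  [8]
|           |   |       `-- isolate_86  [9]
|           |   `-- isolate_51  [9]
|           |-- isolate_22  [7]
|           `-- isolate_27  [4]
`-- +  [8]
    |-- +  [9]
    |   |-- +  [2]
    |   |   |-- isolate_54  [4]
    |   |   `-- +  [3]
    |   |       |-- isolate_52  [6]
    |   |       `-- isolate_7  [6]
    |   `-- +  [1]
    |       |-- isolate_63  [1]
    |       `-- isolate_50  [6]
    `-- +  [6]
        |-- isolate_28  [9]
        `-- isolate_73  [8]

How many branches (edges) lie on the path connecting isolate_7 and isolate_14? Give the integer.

10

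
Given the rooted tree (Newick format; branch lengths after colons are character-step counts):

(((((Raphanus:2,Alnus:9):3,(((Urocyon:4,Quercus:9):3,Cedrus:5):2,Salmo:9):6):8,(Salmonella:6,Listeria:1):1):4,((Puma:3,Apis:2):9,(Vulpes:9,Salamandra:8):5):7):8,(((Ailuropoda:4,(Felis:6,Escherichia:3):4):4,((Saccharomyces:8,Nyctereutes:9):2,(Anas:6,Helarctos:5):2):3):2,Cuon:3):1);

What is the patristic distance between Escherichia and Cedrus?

The path runs Escherichia → … → MRCA → … → Cedrus; the MRCA is the root of the tree.
Branch lengths along that path: 3 + 4 + 4 + 2 + 1 + 8 + 4 + 8 + 6 + 2 + 5 = 47.

47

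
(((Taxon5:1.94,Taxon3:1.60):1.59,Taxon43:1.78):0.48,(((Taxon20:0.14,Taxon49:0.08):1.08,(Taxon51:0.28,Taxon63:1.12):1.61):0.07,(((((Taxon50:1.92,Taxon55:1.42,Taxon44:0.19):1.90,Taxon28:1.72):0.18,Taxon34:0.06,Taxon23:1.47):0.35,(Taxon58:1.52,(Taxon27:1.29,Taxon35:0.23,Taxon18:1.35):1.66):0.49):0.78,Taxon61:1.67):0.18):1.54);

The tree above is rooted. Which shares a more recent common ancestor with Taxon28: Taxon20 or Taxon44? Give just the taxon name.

The MRCA of Taxon28 and Taxon44 subtends ((Taxon50,Taxon55,Taxon44),Taxon28) (4 taxa).
The MRCA of Taxon28 and Taxon20 subtends (((Taxon20,Taxon49),(Taxon51,Taxon63)),(((((Taxon50,Taxon55,Taxon44),Taxon28),Taxon34,Taxon23),(Taxon58,(Taxon27,Taxon35,Taxon18))),Taxon61)) (15 taxa).
The first is nested inside the second, so Taxon28 shares a more recent common ancestor with Taxon44.

Taxon44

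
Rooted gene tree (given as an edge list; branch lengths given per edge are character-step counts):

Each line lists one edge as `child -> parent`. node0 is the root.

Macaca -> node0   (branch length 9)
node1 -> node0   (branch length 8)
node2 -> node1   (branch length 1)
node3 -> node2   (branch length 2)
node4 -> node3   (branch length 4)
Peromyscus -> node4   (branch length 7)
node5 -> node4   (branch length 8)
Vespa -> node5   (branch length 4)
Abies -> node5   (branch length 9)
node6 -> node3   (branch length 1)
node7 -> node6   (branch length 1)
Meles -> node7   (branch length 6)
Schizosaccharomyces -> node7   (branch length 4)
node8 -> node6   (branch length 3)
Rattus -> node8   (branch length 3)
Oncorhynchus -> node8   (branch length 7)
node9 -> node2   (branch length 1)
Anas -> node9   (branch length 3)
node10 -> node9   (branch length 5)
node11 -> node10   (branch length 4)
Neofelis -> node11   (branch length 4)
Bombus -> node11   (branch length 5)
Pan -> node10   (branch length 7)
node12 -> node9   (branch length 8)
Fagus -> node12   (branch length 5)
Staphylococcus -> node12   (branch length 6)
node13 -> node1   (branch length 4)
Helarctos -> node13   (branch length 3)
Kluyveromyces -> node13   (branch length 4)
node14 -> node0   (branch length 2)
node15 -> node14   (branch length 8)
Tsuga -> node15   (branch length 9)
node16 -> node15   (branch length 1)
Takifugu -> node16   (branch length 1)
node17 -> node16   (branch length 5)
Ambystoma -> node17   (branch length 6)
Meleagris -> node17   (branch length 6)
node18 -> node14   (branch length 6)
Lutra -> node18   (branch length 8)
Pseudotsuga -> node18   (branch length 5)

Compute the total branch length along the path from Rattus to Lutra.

The path runs Rattus → … → MRCA → … → Lutra; the MRCA is the root of the tree.
Branch lengths along that path: 3 + 3 + 1 + 2 + 1 + 8 + 2 + 6 + 8 = 34.

34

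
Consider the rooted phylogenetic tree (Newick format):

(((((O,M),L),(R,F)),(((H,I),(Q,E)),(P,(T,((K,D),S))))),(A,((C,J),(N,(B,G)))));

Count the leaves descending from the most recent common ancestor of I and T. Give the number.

9

The MRCA of I and T is the node subtending (((H,I),(Q,E)),(P,(T,((K,D),S)))).
That clade contains 9 terminal taxa: D, E, H, I, K, P, Q, S, T.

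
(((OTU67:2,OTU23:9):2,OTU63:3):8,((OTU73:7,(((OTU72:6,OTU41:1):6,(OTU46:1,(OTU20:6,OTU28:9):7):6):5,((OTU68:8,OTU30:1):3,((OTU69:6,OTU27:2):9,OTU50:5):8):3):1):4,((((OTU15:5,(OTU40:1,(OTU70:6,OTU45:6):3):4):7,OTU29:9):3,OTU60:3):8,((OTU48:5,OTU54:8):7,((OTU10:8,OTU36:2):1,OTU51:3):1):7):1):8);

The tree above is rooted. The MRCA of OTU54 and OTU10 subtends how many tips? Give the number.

5

The MRCA of OTU54 and OTU10 is the node subtending ((OTU48,OTU54),((OTU10,OTU36),OTU51)).
That clade contains 5 terminal taxa: OTU10, OTU36, OTU48, OTU51, OTU54.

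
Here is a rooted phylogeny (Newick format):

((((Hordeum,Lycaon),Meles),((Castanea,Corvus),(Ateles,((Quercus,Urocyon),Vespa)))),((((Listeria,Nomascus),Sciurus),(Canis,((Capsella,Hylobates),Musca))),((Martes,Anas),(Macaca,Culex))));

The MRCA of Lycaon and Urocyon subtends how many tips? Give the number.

The MRCA of Lycaon and Urocyon is the node subtending (((Hordeum,Lycaon),Meles),((Castanea,Corvus),(Ateles,((Quercus,Urocyon),Vespa)))).
That clade contains 9 terminal taxa: Ateles, Castanea, Corvus, Hordeum, Lycaon, Meles, Quercus, Urocyon, Vespa.

9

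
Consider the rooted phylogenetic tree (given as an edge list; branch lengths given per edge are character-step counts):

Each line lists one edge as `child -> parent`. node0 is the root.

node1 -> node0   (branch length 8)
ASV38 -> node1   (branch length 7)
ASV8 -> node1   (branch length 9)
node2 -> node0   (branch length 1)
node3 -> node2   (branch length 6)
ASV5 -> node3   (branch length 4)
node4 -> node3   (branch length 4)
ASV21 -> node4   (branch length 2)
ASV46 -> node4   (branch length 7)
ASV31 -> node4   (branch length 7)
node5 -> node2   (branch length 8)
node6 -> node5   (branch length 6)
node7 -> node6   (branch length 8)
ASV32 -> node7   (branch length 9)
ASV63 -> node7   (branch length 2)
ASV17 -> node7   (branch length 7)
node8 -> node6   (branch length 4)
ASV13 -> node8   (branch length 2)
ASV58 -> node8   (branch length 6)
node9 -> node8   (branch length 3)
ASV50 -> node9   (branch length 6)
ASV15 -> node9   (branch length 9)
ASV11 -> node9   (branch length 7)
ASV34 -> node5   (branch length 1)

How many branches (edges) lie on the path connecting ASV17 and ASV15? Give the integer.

5

The MRCA of ASV17 and ASV15 is the node subtending ((ASV32,ASV63,ASV17),(ASV13,ASV58,(ASV50,ASV15,ASV11))).
From ASV17 up to that node: 2 branches. From ASV15 up to the same node: 3 branches. Total: 2 + 3 = 5.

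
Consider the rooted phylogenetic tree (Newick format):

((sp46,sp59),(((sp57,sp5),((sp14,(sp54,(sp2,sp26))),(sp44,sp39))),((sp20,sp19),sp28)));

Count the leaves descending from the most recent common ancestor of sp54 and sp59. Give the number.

13

The MRCA of sp54 and sp59 is the root, so the clade is the entire tree.
That clade contains 13 terminal taxa: sp14, sp19, sp2, sp20, sp26, sp28, sp39, sp44, sp46, sp5, sp54, sp57, sp59.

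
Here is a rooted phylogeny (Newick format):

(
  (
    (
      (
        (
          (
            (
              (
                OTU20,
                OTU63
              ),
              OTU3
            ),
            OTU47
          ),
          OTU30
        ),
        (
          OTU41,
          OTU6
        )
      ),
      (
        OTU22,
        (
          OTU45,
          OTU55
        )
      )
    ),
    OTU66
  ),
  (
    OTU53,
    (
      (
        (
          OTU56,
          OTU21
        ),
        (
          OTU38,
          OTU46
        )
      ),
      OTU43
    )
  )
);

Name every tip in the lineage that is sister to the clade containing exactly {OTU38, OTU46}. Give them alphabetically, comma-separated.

OTU21, OTU56

The clade containing exactly {OTU38, OTU46} attaches to the tree at the node subtending ((OTU56,OTU21),(OTU38,OTU46)).
The other lineage descending from that same node — the sister group — is (OTU56,OTU21); its 2 tips in alphabetical order are the answer.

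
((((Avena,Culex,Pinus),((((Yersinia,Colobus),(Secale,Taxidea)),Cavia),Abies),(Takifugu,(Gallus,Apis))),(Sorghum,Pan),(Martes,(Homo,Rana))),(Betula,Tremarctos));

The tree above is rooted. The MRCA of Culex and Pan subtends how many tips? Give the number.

17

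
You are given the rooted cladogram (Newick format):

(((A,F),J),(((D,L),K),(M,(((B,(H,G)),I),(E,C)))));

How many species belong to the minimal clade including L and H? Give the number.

10

The MRCA of L and H is the node subtending (((D,L),K),(M,(((B,(H,G)),I),(E,C)))).
That clade contains 10 terminal taxa: B, C, D, E, G, H, I, K, L, M.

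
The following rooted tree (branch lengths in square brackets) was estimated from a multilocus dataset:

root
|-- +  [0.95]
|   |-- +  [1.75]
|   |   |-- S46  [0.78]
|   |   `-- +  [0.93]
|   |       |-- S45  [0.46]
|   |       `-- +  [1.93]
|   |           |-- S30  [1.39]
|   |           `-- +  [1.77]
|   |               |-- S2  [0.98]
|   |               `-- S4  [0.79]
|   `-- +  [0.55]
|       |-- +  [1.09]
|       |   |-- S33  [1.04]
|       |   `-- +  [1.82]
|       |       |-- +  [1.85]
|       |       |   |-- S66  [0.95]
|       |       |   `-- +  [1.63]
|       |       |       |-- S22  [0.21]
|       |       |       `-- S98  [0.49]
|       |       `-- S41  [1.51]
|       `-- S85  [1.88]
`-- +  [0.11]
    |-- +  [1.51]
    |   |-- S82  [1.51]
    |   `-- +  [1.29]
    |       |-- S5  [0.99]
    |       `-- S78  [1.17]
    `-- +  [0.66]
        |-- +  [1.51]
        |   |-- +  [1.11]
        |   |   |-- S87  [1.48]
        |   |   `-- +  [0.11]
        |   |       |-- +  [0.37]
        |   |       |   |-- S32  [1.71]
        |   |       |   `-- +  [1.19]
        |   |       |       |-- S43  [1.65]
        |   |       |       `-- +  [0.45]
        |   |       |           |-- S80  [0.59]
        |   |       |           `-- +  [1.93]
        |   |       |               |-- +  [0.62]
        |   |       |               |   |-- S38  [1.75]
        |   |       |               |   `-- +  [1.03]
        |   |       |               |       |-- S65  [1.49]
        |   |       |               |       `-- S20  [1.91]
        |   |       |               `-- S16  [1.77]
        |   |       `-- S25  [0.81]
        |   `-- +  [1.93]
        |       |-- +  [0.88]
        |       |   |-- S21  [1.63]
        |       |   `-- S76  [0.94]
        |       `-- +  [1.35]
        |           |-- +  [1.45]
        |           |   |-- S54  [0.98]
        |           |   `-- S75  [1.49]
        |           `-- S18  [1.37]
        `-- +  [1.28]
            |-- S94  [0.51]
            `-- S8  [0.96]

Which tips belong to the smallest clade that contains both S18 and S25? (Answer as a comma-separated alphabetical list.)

S16, S18, S20, S21, S25, S32, S38, S43, S54, S65, S75, S76, S80, S87

Tracing S18: it sits inside ((S54,S75),S18).
Tracing S25: it sits inside ((S32,(S43,(S80,((S38,(S65,S20)),S16)))),S25).
The smallest clade enclosing both is ((S87,((S32,(S43,(S80,((S38,(S65,S20)),S16)))),S25)),((S21,S76),((S54,S75),S18))); the answer is its 14 terminal taxa in alphabetical order.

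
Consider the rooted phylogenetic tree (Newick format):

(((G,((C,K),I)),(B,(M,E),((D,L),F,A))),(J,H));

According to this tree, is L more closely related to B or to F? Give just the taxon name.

F

The MRCA of L and F subtends ((D,L),F,A) (4 taxa).
The MRCA of L and B subtends (B,(M,E),((D,L),F,A)) (7 taxa).
The first is nested inside the second, so L shares a more recent common ancestor with F.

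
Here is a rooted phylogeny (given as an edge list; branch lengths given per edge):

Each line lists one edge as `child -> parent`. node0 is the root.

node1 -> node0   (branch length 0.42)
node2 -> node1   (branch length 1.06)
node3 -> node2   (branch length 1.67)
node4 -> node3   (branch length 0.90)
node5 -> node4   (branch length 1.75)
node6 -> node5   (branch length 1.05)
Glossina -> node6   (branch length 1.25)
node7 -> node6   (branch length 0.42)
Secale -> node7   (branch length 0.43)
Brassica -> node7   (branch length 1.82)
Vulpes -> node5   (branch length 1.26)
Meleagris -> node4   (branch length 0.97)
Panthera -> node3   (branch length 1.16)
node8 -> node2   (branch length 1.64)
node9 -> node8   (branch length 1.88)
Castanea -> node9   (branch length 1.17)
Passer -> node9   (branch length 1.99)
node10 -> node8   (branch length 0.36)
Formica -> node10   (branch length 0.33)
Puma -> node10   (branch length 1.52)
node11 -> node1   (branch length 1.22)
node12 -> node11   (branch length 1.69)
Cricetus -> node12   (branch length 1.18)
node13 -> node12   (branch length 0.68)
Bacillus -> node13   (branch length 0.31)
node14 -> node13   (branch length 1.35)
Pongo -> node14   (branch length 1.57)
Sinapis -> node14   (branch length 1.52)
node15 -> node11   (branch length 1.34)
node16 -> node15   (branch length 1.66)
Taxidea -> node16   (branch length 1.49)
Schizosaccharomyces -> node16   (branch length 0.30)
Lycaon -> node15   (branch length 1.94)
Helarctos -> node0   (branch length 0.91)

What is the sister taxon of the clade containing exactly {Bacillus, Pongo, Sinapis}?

Cricetus

The clade containing exactly {Bacillus, Pongo, Sinapis} attaches to the tree at the node subtending (Cricetus,(Bacillus,(Pongo,Sinapis))).
The other lineage descending from that same node — the sister group — is the single tip Cricetus.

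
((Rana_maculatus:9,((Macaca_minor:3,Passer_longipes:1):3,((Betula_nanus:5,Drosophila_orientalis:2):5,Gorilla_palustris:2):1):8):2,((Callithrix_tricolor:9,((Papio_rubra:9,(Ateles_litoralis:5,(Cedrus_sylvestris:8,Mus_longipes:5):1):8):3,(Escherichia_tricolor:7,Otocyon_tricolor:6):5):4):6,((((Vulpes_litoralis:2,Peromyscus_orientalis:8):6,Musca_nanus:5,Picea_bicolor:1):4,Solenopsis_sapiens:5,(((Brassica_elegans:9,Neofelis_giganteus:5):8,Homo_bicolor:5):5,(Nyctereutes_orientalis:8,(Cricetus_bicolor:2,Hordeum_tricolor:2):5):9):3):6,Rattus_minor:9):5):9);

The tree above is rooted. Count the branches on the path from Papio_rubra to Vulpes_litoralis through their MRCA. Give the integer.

9

The MRCA of Papio_rubra and Vulpes_litoralis is the node subtending ((Callithrix_tricolor,((Papio_rubra,(Ateles_litoralis,(Cedrus_sylvestris,Mus_longipes))),(Escherichia_tricolor,Otocyon_tricolor))),((((Vulpes_litoralis,Peromyscus_orientalis),Musca_nanus,Picea_bicolor),Solenopsis_sapiens,(((Brassica_elegans,Neofelis_giganteus),Homo_bicolor),(Nyctereutes_orientalis,(Cricetus_bicolor,Hordeum_tricolor)))),Rattus_minor)).
From Papio_rubra up to that node: 4 branches. From Vulpes_litoralis up to the same node: 5 branches. Total: 4 + 5 = 9.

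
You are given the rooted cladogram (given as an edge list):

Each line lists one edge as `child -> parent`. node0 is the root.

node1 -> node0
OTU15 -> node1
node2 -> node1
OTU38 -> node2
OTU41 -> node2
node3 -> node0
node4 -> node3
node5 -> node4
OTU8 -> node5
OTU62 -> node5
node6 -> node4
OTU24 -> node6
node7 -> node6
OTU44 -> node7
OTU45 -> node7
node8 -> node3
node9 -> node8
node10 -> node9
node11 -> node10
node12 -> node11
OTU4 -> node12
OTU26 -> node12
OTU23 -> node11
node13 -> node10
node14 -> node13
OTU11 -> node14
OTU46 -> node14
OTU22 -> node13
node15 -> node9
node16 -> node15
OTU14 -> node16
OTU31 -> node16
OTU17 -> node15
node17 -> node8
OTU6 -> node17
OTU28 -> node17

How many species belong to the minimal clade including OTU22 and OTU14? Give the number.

The MRCA of OTU22 and OTU14 is the node subtending ((((OTU4,OTU26),OTU23),((OTU11,OTU46),OTU22)),((OTU14,OTU31),OTU17)).
That clade contains 9 terminal taxa: OTU11, OTU14, OTU17, OTU22, OTU23, OTU26, OTU31, OTU4, OTU46.

9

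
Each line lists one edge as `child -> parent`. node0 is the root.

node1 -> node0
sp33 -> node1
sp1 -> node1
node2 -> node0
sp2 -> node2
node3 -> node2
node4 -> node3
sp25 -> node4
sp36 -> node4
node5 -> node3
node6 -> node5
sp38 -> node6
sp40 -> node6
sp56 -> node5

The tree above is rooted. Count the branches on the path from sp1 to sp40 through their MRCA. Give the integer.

The MRCA of sp1 and sp40 is the root of the tree.
From sp1 up to that node: 2 branches. From sp40 up to the same node: 5 branches. Total: 2 + 5 = 7.

7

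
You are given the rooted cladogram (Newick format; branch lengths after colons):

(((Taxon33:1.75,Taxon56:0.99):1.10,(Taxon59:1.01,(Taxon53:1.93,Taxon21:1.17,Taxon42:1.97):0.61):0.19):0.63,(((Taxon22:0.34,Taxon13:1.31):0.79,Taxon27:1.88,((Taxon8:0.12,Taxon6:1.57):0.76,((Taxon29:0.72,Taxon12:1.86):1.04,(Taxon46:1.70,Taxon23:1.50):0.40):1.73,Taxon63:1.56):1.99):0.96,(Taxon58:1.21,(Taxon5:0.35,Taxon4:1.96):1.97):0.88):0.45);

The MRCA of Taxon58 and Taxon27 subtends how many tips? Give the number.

13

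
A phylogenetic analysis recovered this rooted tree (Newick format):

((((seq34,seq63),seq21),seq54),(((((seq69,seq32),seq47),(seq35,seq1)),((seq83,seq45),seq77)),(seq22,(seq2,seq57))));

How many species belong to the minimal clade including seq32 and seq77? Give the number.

The MRCA of seq32 and seq77 is the node subtending ((((seq69,seq32),seq47),(seq35,seq1)),((seq83,seq45),seq77)).
That clade contains 8 terminal taxa: seq1, seq32, seq35, seq45, seq47, seq69, seq77, seq83.

8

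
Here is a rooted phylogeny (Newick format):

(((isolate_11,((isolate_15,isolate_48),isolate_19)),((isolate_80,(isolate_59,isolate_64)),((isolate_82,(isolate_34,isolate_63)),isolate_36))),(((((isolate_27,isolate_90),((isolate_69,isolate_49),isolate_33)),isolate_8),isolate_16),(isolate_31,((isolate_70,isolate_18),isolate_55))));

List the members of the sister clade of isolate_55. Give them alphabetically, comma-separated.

isolate_55 attaches to the tree at the node subtending ((isolate_70,isolate_18),isolate_55).
The other lineage descending from that same node — the sister group — is (isolate_70,isolate_18); its 2 tips in alphabetical order are the answer.

isolate_18, isolate_70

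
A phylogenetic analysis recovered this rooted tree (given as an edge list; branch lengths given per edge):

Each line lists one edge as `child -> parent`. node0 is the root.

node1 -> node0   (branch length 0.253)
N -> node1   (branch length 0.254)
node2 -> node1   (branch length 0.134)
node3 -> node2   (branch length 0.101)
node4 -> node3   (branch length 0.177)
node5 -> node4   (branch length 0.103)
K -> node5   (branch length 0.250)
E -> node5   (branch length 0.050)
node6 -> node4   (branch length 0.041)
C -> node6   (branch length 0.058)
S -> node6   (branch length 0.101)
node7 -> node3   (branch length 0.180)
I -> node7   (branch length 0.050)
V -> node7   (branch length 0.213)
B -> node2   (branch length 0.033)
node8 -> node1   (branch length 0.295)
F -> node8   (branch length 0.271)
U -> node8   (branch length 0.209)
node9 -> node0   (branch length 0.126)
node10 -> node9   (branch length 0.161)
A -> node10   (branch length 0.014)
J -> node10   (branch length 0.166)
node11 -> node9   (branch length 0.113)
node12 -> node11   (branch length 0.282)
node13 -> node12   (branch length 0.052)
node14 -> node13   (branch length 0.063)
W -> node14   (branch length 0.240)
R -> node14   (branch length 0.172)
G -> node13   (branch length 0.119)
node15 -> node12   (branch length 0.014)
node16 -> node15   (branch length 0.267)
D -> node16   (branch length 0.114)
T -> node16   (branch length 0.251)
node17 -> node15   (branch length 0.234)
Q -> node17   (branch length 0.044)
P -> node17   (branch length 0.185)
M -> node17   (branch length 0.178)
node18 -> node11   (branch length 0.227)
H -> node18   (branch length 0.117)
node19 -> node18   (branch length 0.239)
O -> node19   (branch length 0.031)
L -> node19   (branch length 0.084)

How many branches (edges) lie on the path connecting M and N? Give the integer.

8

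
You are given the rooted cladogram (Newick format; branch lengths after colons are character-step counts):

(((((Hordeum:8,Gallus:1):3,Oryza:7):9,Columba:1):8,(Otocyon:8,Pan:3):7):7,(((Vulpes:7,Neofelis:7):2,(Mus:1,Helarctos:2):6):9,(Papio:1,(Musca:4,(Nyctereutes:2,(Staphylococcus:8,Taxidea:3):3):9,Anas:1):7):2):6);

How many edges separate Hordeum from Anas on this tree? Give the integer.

The MRCA of Hordeum and Anas is the root of the tree.
From Hordeum up to that node: 5 branches. From Anas up to the same node: 4 branches. Total: 5 + 4 = 9.

9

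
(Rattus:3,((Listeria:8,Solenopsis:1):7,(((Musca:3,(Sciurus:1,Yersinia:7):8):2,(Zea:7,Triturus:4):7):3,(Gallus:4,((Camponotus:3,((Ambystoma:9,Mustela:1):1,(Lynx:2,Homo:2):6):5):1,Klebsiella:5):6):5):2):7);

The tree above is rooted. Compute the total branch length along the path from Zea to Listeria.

34

The path runs Zea → … → MRCA → … → Listeria; the MRCA is the node subtending ((Listeria,Solenopsis),(((Musca,(Sciurus,Yersinia)),(Zea,Triturus)),(Gallus,((Camponotus,((Ambystoma,Mustela),(Lynx,Homo))),Klebsiella)))).
Branch lengths along that path: 7 + 7 + 3 + 2 + 7 + 8 = 34.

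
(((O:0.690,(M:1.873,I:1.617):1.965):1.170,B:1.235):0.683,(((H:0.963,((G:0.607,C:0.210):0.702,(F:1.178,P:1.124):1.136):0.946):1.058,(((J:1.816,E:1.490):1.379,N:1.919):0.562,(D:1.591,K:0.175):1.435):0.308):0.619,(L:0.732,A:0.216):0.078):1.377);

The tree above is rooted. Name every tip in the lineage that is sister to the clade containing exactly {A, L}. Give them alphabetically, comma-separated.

The clade containing exactly {A, L} attaches to the tree at the node subtending (((H,((G,C),(F,P))),(((J,E),N),(D,K))),(L,A)).
The other lineage descending from that same node — the sister group — is ((H,((G,C),(F,P))),(((J,E),N),(D,K))); its 10 tips in alphabetical order are the answer.

C, D, E, F, G, H, J, K, N, P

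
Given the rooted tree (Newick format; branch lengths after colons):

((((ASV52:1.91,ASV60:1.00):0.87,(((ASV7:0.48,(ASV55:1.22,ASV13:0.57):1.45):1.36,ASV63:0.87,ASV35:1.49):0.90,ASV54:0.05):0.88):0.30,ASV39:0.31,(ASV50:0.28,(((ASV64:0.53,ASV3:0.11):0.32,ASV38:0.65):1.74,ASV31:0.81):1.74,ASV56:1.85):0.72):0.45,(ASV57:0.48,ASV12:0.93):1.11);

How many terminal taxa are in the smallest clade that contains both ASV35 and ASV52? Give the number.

The MRCA of ASV35 and ASV52 is the node subtending ((ASV52,ASV60),(((ASV7,(ASV55,ASV13)),ASV63,ASV35),ASV54)).
That clade contains 8 terminal taxa: ASV13, ASV35, ASV52, ASV54, ASV55, ASV60, ASV63, ASV7.

8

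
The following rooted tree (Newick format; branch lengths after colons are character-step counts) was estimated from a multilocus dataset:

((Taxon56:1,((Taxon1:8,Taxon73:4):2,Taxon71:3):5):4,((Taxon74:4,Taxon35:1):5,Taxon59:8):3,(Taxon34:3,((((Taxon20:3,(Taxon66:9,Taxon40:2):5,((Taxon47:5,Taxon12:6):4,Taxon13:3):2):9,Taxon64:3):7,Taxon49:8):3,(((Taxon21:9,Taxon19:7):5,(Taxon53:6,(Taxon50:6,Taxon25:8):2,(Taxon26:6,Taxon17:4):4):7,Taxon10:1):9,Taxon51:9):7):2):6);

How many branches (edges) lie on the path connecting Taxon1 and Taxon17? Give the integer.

11

The MRCA of Taxon1 and Taxon17 is the root of the tree.
From Taxon1 up to that node: 4 branches. From Taxon17 up to the same node: 7 branches. Total: 4 + 7 = 11.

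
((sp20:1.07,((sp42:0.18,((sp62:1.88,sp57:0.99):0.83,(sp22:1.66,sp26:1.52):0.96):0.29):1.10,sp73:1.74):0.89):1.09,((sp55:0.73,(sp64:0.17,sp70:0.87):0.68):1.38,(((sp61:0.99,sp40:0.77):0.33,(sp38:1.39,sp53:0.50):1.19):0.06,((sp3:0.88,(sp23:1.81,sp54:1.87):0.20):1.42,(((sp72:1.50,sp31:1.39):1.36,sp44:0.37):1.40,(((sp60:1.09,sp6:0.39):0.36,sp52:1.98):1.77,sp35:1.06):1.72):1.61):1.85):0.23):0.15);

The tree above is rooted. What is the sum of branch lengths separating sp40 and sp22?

The path runs sp40 → … → MRCA → … → sp22; the MRCA is the root of the tree.
Branch lengths along that path: 0.77 + 0.33 + 0.06 + 0.23 + 0.15 + 1.09 + 0.89 + 1.10 + 0.29 + 0.96 + 1.66 = 7.53.

7.53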